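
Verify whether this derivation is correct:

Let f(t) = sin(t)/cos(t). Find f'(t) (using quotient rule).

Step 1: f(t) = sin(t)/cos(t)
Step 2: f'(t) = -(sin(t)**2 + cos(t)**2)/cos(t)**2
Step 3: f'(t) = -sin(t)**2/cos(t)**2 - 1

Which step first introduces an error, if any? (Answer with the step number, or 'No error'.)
Step 2

Step 2 is incorrect due to a sign flip.
The step shows: -(sin(t)**2 + cos(t)**2)/cos(t)**2
The correct value should be: (sin(t)**2 + cos(t)**2)/cos(t)**2

Explanation: The sign of the whole expression was flipped: the term (sin(t)**2 + cos(t)**2)/cos(t)**2 was incorrectly written as -(sin(t)**2 + cos(t)**2)/cos(t)**2
The later steps are derived from this incorrect expression, so the error originates in Step 2.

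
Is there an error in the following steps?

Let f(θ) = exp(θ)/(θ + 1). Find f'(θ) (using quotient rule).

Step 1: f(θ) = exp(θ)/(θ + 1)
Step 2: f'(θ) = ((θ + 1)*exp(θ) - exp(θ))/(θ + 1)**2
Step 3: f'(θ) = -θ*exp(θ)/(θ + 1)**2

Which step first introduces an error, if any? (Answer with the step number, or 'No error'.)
Step 3

Step 3 is incorrect due to a sign flip.
The step shows: -θ*exp(θ)/(θ + 1)**2
The correct value should be: θ*exp(θ)/(θ + 1)**2

Explanation: The sign of the whole expression was flipped: the term θ*exp(θ)/(θ + 1)**2 was incorrectly written as -θ*exp(θ)/(θ + 1)**2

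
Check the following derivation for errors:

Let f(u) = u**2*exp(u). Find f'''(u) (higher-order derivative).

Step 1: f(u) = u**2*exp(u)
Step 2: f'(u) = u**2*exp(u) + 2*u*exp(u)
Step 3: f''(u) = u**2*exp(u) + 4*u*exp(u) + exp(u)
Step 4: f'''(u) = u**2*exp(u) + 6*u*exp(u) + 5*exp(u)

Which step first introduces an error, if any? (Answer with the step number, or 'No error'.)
Step 3

Step 3 is incorrect due to a wrong coefficient.
The step shows: u**2*exp(u) + 4*u*exp(u) + exp(u)
The correct value should be: u**2*exp(u) + 4*u*exp(u) + 2*exp(u)

Explanation: The coefficient 2 was incorrectly written as 1: the term 2*exp(u) was incorrectly written as exp(u)
The later steps are derived from this incorrect expression, so the error originates in Step 3.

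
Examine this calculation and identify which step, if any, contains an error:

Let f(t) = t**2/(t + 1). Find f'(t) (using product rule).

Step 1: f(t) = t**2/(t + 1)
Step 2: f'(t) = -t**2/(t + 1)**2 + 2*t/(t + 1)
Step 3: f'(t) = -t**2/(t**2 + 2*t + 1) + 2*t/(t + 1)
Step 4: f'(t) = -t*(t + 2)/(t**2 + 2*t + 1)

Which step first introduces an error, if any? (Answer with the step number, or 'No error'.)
Step 4

Step 4 is incorrect due to a sign flip.
The step shows: -t*(t + 2)/(t**2 + 2*t + 1)
The correct value should be: t*(t + 2)/(t**2 + 2*t + 1)

Explanation: The sign of the whole expression was flipped: the term t*(t + 2)/(t**2 + 2*t + 1) was incorrectly written as -t*(t + 2)/(t**2 + 2*t + 1)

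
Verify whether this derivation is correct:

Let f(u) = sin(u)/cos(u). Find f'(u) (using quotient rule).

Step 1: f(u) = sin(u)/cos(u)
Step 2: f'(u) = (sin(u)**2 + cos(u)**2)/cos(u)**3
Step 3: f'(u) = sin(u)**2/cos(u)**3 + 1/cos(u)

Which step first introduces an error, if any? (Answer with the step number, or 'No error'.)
Step 2

Step 2 is incorrect due to a wrong exponent.
The step shows: (sin(u)**2 + cos(u)**2)/cos(u)**3
The correct value should be: (sin(u)**2 + cos(u)**2)/cos(u)**2

Explanation: The exponent -2 on cos(u) was incorrectly written as -3: the term (sin(u)**2 + cos(u)**2)/cos(u)**2 was incorrectly written as (sin(u)**2 + cos(u)**2)/cos(u)**3
The later steps are derived from this incorrect expression, so the error originates in Step 2.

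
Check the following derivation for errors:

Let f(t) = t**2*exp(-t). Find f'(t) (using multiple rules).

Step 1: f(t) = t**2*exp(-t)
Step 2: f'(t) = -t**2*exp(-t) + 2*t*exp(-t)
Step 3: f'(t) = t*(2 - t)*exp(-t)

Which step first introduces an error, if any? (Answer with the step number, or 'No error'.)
No error

All steps in this derivation are correct.
The final answer f'(t) = t*(2 - t)*exp(-t) is valid.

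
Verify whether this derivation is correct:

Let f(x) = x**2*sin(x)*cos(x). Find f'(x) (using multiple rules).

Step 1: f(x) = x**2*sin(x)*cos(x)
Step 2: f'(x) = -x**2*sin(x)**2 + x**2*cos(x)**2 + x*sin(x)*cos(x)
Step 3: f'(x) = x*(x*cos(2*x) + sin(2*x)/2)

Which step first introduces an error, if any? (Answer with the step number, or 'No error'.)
Step 2

Step 2 is incorrect due to a wrong coefficient.
The step shows: -x**2*sin(x)**2 + x**2*cos(x)**2 + x*sin(x)*cos(x)
The correct value should be: -x**2*sin(x)**2 + x**2*cos(x)**2 + 2*x*sin(x)*cos(x)

Explanation: The coefficient 2 was incorrectly written as 1: the term 2*x*sin(x)*cos(x) was incorrectly written as x*sin(x)*cos(x)
The later steps are derived from this incorrect expression, so the error originates in Step 2.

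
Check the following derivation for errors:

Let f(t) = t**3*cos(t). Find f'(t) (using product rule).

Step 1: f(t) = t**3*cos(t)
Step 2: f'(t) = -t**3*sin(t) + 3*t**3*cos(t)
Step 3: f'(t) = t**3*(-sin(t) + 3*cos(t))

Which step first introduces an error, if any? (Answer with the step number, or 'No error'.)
Step 2

Step 2 is incorrect due to a wrong exponent.
The step shows: -t**3*sin(t) + 3*t**3*cos(t)
The correct value should be: -t**3*sin(t) + 3*t**2*cos(t)

Explanation: The exponent 2 on t was incorrectly written as 3: the term 3*t**2*cos(t) was incorrectly written as 3*t**3*cos(t)
The later steps are derived from this incorrect expression, so the error originates in Step 2.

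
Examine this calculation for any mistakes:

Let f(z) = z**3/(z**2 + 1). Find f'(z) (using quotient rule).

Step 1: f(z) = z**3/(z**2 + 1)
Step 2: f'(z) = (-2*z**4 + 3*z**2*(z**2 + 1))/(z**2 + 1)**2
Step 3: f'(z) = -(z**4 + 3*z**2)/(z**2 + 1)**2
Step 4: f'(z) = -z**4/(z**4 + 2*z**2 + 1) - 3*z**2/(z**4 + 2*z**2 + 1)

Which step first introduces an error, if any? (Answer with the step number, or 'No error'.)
Step 3

Step 3 is incorrect due to a sign flip.
The step shows: -(z**4 + 3*z**2)/(z**2 + 1)**2
The correct value should be: (z**4 + 3*z**2)/(z**2 + 1)**2

Explanation: The sign of the whole expression was flipped: the term (z**4 + 3*z**2)/(z**2 + 1)**2 was incorrectly written as -(z**4 + 3*z**2)/(z**2 + 1)**2
The later steps are derived from this incorrect expression, so the error originates in Step 3.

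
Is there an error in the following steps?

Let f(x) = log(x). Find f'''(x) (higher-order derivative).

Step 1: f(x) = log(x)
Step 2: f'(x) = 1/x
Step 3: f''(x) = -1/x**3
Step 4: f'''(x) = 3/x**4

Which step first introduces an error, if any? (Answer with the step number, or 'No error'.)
Step 3

Step 3 is incorrect due to a wrong exponent.
The step shows: -1/x**3
The correct value should be: -1/x**2

Explanation: The exponent -2 on x was incorrectly written as -3: the term -1/x**2 was incorrectly written as -1/x**3
The later steps are derived from this incorrect expression, so the error originates in Step 3.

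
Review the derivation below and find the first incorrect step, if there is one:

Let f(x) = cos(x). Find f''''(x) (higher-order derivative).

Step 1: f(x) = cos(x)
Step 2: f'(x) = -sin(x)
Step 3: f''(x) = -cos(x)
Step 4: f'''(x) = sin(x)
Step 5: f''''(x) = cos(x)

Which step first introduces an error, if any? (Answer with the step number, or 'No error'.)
No error

All steps in this derivation are correct.
The final answer f''''(x) = cos(x) is valid.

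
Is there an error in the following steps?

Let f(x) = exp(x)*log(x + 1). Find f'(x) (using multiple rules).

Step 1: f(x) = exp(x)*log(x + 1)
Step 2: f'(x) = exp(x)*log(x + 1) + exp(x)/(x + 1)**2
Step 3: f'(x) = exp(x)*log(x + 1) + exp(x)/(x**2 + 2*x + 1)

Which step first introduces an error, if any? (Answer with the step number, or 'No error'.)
Step 2

Step 2 is incorrect due to a wrong exponent.
The step shows: exp(x)*log(x + 1) + exp(x)/(x + 1)**2
The correct value should be: exp(x)*log(x + 1) + exp(x)/(x + 1)

Explanation: The exponent -1 on x + 1 was incorrectly written as -2: the term exp(x)/(x + 1) was incorrectly written as exp(x)/(x + 1)**2
The later steps are derived from this incorrect expression, so the error originates in Step 2.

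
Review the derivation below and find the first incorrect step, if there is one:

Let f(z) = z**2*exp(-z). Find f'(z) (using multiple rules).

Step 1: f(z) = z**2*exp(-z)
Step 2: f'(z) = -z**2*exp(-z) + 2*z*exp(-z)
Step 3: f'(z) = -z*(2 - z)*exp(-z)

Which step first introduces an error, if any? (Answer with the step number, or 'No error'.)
Step 3

Step 3 is incorrect due to a sign flip.
The step shows: -z*(2 - z)*exp(-z)
The correct value should be: z*(2 - z)*exp(-z)

Explanation: The sign of the whole expression was flipped: the term z*(2 - z)*exp(-z) was incorrectly written as -z*(2 - z)*exp(-z)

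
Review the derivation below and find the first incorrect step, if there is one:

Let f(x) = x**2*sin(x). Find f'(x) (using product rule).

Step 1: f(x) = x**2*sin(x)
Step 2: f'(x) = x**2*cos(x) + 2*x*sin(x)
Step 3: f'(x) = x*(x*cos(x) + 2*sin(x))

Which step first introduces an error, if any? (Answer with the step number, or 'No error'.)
No error

All steps in this derivation are correct.
The final answer f'(x) = x*(x*cos(x) + 2*sin(x)) is valid.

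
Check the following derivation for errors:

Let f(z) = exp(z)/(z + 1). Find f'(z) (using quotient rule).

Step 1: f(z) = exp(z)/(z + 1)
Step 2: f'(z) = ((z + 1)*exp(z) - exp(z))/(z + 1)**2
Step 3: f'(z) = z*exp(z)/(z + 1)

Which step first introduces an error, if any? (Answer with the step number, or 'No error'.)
Step 3

Step 3 is incorrect due to a wrong exponent.
The step shows: z*exp(z)/(z + 1)
The correct value should be: z*exp(z)/(z + 1)**2

Explanation: The exponent -2 on z + 1 was incorrectly written as -1: the term z*exp(z)/(z + 1)**2 was incorrectly written as z*exp(z)/(z + 1)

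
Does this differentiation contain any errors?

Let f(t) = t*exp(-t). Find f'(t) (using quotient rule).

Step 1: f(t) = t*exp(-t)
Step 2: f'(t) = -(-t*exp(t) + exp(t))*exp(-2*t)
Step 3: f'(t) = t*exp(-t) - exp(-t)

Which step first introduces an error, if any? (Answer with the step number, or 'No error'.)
Step 2

Step 2 is incorrect due to a sign flip.
The step shows: -(-t*exp(t) + exp(t))*exp(-2*t)
The correct value should be: (-t*exp(t) + exp(t))*exp(-2*t)

Explanation: The sign of the whole expression was flipped: the term (-t*exp(t) + exp(t))*exp(-2*t) was incorrectly written as -(-t*exp(t) + exp(t))*exp(-2*t)
The later steps are derived from this incorrect expression, so the error originates in Step 2.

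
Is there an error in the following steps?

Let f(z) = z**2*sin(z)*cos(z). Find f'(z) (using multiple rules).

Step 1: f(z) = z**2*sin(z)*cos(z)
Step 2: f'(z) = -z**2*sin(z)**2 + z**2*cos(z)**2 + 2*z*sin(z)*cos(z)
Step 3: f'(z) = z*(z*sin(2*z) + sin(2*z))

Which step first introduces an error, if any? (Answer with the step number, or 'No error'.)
Step 3

Step 3 is incorrect due to a wrong trig function.
The step shows: z*(z*sin(2*z) + sin(2*z))
The correct value should be: z*(z*cos(2*z) + sin(2*z))

Explanation: cos(2*z) was incorrectly written as sin(2*z): the term z*(z*cos(2*z) + sin(2*z)) was incorrectly written as z*(z*sin(2*z) + sin(2*z))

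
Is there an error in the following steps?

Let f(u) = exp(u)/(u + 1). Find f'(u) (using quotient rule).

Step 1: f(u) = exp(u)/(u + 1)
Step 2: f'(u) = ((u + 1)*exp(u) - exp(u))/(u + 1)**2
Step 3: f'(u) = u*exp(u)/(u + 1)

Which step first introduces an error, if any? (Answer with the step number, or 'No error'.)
Step 3

Step 3 is incorrect due to a wrong exponent.
The step shows: u*exp(u)/(u + 1)
The correct value should be: u*exp(u)/(u + 1)**2

Explanation: The exponent -2 on u + 1 was incorrectly written as -1: the term u*exp(u)/(u + 1)**2 was incorrectly written as u*exp(u)/(u + 1)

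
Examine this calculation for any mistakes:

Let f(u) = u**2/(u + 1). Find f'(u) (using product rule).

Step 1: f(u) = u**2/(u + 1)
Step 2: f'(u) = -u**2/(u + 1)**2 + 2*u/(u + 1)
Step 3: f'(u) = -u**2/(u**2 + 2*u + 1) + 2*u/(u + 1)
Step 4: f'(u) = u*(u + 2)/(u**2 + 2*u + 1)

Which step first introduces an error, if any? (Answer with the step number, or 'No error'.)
No error

All steps in this derivation are correct.
The final answer f'(u) = u*(u + 2)/(u**2 + 2*u + 1) is valid.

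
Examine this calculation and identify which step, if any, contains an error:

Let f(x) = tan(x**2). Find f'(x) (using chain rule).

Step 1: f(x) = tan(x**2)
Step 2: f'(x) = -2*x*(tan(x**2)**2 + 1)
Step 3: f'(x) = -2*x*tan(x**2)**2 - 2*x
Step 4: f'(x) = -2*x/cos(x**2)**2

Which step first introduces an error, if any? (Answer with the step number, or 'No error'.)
Step 2

Step 2 is incorrect due to a sign flip.
The step shows: -2*x*(tan(x**2)**2 + 1)
The correct value should be: 2*x*(tan(x**2)**2 + 1)

Explanation: The sign of the whole expression was flipped: the term 2*x*(tan(x**2)**2 + 1) was incorrectly written as -2*x*(tan(x**2)**2 + 1)
The later steps are derived from this incorrect expression, so the error originates in Step 2.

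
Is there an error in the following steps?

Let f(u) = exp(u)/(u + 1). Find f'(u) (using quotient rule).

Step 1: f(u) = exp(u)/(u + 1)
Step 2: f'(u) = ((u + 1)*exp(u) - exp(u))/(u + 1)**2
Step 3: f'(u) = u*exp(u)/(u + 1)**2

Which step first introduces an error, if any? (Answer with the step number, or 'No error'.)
No error

All steps in this derivation are correct.
The final answer f'(u) = u*exp(u)/(u + 1)**2 is valid.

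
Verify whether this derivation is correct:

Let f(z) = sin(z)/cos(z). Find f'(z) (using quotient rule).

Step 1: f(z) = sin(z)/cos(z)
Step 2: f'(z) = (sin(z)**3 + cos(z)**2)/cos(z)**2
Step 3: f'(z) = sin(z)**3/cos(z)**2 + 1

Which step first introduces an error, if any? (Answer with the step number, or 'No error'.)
Step 2

Step 2 is incorrect due to a wrong exponent.
The step shows: (sin(z)**3 + cos(z)**2)/cos(z)**2
The correct value should be: (sin(z)**2 + cos(z)**2)/cos(z)**2

Explanation: The exponent 2 on sin(z) was incorrectly written as 3: the term (sin(z)**2 + cos(z)**2)/cos(z)**2 was incorrectly written as (sin(z)**3 + cos(z)**2)/cos(z)**2
The later steps are derived from this incorrect expression, so the error originates in Step 2.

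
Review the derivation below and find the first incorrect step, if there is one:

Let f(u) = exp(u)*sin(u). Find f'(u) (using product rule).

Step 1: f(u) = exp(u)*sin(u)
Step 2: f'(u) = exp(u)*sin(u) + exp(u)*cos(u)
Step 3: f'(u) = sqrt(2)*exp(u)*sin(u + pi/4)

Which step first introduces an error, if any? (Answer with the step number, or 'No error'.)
No error

All steps in this derivation are correct.
The final answer f'(u) = sqrt(2)*exp(u)*sin(u + pi/4) is valid.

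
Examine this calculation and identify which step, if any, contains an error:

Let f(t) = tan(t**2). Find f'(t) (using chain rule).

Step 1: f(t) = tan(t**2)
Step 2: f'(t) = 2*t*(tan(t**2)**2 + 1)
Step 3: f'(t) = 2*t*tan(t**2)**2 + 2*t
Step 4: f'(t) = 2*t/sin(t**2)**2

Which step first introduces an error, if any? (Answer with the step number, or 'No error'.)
Step 4

Step 4 is incorrect due to a wrong trig function.
The step shows: 2*t/sin(t**2)**2
The correct value should be: 2*t/cos(t**2)**2

Explanation: cos(t**2) was incorrectly written as sin(t**2): the term 2*t/cos(t**2)**2 was incorrectly written as 2*t/sin(t**2)**2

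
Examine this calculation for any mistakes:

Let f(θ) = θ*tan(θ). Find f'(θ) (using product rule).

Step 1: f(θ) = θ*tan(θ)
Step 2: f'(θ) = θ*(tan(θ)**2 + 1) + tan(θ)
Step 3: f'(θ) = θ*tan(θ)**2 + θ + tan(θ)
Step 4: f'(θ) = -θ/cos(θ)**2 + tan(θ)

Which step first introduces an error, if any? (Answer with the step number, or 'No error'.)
Step 4

Step 4 is incorrect due to a sign flip.
The step shows: -θ/cos(θ)**2 + tan(θ)
The correct value should be: θ/cos(θ)**2 + tan(θ)

Explanation: The sign of one term was flipped: the term θ/cos(θ)**2 was incorrectly written as -θ/cos(θ)**2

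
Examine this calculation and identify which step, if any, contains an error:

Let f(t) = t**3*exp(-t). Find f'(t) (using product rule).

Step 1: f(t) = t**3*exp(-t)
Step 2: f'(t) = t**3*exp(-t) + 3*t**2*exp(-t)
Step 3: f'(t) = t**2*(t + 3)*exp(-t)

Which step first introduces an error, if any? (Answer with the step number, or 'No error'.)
Step 2

Step 2 is incorrect due to a sign flip.
The step shows: t**3*exp(-t) + 3*t**2*exp(-t)
The correct value should be: -t**3*exp(-t) + 3*t**2*exp(-t)

Explanation: The sign of one term was flipped: the term -t**3*exp(-t) was incorrectly written as t**3*exp(-t)
The later steps are derived from this incorrect expression, so the error originates in Step 2.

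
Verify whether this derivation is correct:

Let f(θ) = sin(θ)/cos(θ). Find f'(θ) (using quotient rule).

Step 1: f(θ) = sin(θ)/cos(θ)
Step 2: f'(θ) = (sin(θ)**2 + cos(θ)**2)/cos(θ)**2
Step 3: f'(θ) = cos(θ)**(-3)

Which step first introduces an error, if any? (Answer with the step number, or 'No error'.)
Step 3

Step 3 is incorrect due to a wrong exponent.
The step shows: cos(θ)**(-3)
The correct value should be: cos(θ)**(-2)

Explanation: The exponent -2 on cos(θ) was incorrectly written as -3: the term cos(θ)**(-2) was incorrectly written as cos(θ)**(-3)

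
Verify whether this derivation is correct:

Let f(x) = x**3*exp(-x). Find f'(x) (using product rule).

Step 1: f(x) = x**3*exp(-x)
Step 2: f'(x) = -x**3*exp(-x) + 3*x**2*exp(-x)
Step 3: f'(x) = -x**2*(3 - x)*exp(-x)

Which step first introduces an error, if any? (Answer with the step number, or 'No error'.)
Step 3

Step 3 is incorrect due to a sign flip.
The step shows: -x**2*(3 - x)*exp(-x)
The correct value should be: x**2*(3 - x)*exp(-x)

Explanation: The sign of the whole expression was flipped: the term x**2*(3 - x)*exp(-x) was incorrectly written as -x**2*(3 - x)*exp(-x)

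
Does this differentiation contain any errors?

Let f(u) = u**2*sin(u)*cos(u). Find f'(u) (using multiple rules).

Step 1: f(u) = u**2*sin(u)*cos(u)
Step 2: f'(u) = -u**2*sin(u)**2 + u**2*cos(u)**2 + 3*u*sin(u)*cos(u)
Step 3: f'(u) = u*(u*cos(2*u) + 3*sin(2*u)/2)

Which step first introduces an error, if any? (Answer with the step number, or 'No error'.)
Step 2

Step 2 is incorrect due to a wrong coefficient.
The step shows: -u**2*sin(u)**2 + u**2*cos(u)**2 + 3*u*sin(u)*cos(u)
The correct value should be: -u**2*sin(u)**2 + u**2*cos(u)**2 + 2*u*sin(u)*cos(u)

Explanation: The coefficient 2 was incorrectly written as 3: the term 2*u*sin(u)*cos(u) was incorrectly written as 3*u*sin(u)*cos(u)
The later steps are derived from this incorrect expression, so the error originates in Step 2.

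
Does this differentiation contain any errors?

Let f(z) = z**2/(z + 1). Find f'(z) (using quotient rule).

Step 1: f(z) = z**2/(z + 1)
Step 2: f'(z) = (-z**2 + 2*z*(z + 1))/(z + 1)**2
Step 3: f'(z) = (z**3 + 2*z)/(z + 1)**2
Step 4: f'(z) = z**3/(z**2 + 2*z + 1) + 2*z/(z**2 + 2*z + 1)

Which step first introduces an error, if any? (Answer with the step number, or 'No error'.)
Step 3

Step 3 is incorrect due to a wrong exponent.
The step shows: (z**3 + 2*z)/(z + 1)**2
The correct value should be: (z**2 + 2*z)/(z + 1)**2

Explanation: The exponent 2 on z was incorrectly written as 3: the term (z**2 + 2*z)/(z + 1)**2 was incorrectly written as (z**3 + 2*z)/(z + 1)**2
The later steps are derived from this incorrect expression, so the error originates in Step 3.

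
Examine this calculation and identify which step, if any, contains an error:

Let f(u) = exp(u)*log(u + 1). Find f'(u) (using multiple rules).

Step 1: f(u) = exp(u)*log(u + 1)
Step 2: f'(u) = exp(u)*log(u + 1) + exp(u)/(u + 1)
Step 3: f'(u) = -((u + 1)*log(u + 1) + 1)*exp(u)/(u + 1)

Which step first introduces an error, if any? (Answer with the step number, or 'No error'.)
Step 3

Step 3 is incorrect due to a sign flip.
The step shows: -((u + 1)*log(u + 1) + 1)*exp(u)/(u + 1)
The correct value should be: ((u + 1)*log(u + 1) + 1)*exp(u)/(u + 1)

Explanation: The sign of the whole expression was flipped: the term ((u + 1)*log(u + 1) + 1)*exp(u)/(u + 1) was incorrectly written as -((u + 1)*log(u + 1) + 1)*exp(u)/(u + 1)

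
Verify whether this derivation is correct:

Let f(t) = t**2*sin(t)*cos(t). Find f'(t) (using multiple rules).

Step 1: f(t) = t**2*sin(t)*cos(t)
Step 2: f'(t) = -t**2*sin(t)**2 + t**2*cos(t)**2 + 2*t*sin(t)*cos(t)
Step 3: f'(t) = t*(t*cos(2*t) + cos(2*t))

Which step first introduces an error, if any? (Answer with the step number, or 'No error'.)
Step 3

Step 3 is incorrect due to a wrong trig function.
The step shows: t*(t*cos(2*t) + cos(2*t))
The correct value should be: t*(t*cos(2*t) + sin(2*t))

Explanation: sin(2*t) was incorrectly written as cos(2*t): the term t*(t*cos(2*t) + sin(2*t)) was incorrectly written as t*(t*cos(2*t) + cos(2*t))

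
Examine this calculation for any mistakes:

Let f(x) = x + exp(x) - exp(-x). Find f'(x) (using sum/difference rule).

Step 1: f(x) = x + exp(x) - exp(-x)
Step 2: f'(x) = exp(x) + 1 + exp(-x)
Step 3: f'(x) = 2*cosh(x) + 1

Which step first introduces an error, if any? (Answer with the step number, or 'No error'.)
No error

All steps in this derivation are correct.
The final answer f'(x) = 2*cosh(x) + 1 is valid.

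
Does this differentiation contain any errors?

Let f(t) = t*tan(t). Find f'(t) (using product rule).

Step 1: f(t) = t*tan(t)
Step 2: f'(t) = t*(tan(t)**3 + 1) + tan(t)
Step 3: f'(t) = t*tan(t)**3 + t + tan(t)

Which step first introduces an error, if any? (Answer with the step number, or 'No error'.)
Step 2

Step 2 is incorrect due to a wrong exponent.
The step shows: t*(tan(t)**3 + 1) + tan(t)
The correct value should be: t*(tan(t)**2 + 1) + tan(t)

Explanation: The exponent 2 on tan(t) was incorrectly written as 3: the term t*(tan(t)**2 + 1) was incorrectly written as t*(tan(t)**3 + 1)
The later steps are derived from this incorrect expression, so the error originates in Step 2.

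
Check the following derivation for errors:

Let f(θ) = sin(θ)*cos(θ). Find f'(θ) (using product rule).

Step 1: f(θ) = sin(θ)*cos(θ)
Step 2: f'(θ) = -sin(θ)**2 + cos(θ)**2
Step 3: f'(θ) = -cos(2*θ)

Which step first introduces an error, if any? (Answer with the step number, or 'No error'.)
Step 3

Step 3 is incorrect due to a sign flip.
The step shows: -cos(2*θ)
The correct value should be: cos(2*θ)

Explanation: The sign of the whole expression was flipped: the term cos(2*θ) was incorrectly written as -cos(2*θ)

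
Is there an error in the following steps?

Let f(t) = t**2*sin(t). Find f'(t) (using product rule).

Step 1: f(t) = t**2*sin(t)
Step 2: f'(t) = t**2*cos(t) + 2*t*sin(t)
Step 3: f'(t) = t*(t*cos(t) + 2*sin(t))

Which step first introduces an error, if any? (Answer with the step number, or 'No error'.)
No error

All steps in this derivation are correct.
The final answer f'(t) = t*(t*cos(t) + 2*sin(t)) is valid.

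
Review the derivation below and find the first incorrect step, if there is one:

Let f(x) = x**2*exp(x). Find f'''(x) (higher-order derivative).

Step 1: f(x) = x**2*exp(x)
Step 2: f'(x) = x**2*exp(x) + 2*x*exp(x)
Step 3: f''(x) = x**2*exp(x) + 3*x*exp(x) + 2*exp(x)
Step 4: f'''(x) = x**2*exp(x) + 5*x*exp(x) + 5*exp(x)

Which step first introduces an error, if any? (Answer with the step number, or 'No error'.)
Step 3

Step 3 is incorrect due to a wrong coefficient.
The step shows: x**2*exp(x) + 3*x*exp(x) + 2*exp(x)
The correct value should be: x**2*exp(x) + 4*x*exp(x) + 2*exp(x)

Explanation: The coefficient 4 was incorrectly written as 3: the term 4*x*exp(x) was incorrectly written as 3*x*exp(x)
The later steps are derived from this incorrect expression, so the error originates in Step 3.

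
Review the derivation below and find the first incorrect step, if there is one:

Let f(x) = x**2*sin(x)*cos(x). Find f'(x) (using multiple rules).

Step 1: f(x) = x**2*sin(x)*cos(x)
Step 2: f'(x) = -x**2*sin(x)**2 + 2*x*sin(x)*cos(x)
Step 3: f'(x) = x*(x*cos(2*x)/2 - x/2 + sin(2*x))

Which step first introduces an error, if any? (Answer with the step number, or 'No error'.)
Step 2

Step 2 is incorrect due to a dropped term.
The step shows: -x**2*sin(x)**2 + 2*x*sin(x)*cos(x)
The correct value should be: -x**2*sin(x)**2 + x**2*cos(x)**2 + 2*x*sin(x)*cos(x)

Explanation: A term was dropped: the term x**2*cos(x)**2 was incorrectly omitted
The later steps are derived from this incorrect expression, so the error originates in Step 2.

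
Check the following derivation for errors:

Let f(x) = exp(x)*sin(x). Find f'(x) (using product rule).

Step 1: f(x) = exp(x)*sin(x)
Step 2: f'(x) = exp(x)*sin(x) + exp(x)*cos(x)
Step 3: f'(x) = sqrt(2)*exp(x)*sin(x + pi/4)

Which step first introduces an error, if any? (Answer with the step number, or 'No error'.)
No error

All steps in this derivation are correct.
The final answer f'(x) = sqrt(2)*exp(x)*sin(x + pi/4) is valid.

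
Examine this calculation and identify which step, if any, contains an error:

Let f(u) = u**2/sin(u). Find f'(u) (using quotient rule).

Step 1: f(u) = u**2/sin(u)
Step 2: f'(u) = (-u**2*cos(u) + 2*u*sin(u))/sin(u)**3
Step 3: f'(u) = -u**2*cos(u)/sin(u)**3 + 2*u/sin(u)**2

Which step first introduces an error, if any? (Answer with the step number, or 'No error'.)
Step 2

Step 2 is incorrect due to a wrong exponent.
The step shows: (-u**2*cos(u) + 2*u*sin(u))/sin(u)**3
The correct value should be: (-u**2*cos(u) + 2*u*sin(u))/sin(u)**2

Explanation: The exponent -2 on sin(u) was incorrectly written as -3: the term (-u**2*cos(u) + 2*u*sin(u))/sin(u)**2 was incorrectly written as (-u**2*cos(u) + 2*u*sin(u))/sin(u)**3
The later steps are derived from this incorrect expression, so the error originates in Step 2.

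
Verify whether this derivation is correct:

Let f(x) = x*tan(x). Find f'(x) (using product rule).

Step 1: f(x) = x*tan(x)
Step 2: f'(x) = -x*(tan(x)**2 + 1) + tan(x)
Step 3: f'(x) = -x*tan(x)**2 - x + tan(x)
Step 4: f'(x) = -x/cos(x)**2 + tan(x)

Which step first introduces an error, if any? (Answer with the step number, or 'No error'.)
Step 2

Step 2 is incorrect due to a sign flip.
The step shows: -x*(tan(x)**2 + 1) + tan(x)
The correct value should be: x*(tan(x)**2 + 1) + tan(x)

Explanation: The sign of one term was flipped: the term x*(tan(x)**2 + 1) was incorrectly written as -x*(tan(x)**2 + 1)
The later steps are derived from this incorrect expression, so the error originates in Step 2.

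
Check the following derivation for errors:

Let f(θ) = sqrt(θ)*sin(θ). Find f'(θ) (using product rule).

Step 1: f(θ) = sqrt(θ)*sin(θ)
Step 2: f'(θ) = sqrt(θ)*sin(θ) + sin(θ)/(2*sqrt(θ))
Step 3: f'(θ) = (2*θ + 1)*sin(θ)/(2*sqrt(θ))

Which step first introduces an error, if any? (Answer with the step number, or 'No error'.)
Step 2

Step 2 is incorrect due to a wrong trig function.
The step shows: sqrt(θ)*sin(θ) + sin(θ)/(2*sqrt(θ))
The correct value should be: sqrt(θ)*cos(θ) + sin(θ)/(2*sqrt(θ))

Explanation: cos(θ) was incorrectly written as sin(θ): the term sqrt(θ)*cos(θ) was incorrectly written as sqrt(θ)*sin(θ)
The later steps are derived from this incorrect expression, so the error originates in Step 2.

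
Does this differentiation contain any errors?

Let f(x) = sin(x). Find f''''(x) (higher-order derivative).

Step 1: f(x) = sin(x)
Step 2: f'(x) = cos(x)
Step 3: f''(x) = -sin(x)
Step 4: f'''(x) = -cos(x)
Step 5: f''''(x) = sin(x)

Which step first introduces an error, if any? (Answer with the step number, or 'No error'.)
No error

All steps in this derivation are correct.
The final answer f''''(x) = sin(x) is valid.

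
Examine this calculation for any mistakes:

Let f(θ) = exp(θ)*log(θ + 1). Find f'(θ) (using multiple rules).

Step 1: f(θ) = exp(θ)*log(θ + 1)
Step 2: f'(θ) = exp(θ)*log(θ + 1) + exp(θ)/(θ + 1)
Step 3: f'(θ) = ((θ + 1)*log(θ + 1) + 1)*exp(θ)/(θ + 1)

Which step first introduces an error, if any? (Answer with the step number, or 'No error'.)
No error

All steps in this derivation are correct.
The final answer f'(θ) = ((θ + 1)*log(θ + 1) + 1)*exp(θ)/(θ + 1) is valid.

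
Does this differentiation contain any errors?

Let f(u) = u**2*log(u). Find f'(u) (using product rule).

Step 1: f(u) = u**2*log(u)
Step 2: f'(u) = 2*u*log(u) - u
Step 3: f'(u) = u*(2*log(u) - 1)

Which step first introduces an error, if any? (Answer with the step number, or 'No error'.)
Step 2

Step 2 is incorrect due to a sign flip.
The step shows: 2*u*log(u) - u
The correct value should be: 2*u*log(u) + u

Explanation: The sign of one term was flipped: the term u was incorrectly written as -u
The later steps are derived from this incorrect expression, so the error originates in Step 2.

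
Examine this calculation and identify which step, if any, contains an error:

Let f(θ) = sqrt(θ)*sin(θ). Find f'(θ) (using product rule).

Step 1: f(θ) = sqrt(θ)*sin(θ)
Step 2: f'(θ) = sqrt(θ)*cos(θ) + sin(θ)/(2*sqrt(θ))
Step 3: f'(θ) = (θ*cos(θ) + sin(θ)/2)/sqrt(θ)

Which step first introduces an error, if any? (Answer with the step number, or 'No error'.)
No error

All steps in this derivation are correct.
The final answer f'(θ) = (θ*cos(θ) + sin(θ)/2)/sqrt(θ) is valid.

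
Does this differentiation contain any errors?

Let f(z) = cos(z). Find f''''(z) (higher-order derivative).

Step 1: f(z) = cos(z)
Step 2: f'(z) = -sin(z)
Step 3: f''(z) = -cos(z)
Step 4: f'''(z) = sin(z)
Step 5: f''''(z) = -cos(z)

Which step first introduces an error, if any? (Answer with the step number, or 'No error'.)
Step 5

Step 5 is incorrect due to a sign flip.
The step shows: -cos(z)
The correct value should be: cos(z)

Explanation: The sign of the whole expression was flipped: the term cos(z) was incorrectly written as -cos(z)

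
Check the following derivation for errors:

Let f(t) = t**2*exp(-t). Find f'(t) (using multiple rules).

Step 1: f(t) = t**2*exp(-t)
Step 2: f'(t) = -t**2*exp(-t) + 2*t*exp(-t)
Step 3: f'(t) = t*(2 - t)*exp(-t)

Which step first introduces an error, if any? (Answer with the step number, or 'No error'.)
No error

All steps in this derivation are correct.
The final answer f'(t) = t*(2 - t)*exp(-t) is valid.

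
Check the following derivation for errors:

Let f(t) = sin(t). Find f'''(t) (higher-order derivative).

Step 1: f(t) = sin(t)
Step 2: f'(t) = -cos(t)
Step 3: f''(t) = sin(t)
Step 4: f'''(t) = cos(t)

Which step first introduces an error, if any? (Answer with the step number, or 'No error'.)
Step 2

Step 2 is incorrect due to a sign flip.
The step shows: -cos(t)
The correct value should be: cos(t)

Explanation: The sign of the whole expression was flipped: the term cos(t) was incorrectly written as -cos(t)
The later steps are derived from this incorrect expression, so the error originates in Step 2.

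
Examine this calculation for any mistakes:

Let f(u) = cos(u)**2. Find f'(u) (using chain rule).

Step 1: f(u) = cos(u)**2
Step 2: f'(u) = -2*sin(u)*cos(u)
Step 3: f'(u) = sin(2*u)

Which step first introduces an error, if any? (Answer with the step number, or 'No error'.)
Step 3

Step 3 is incorrect due to a sign flip.
The step shows: sin(2*u)
The correct value should be: -sin(2*u)

Explanation: The sign of the whole expression was flipped: the term -sin(2*u) was incorrectly written as sin(2*u)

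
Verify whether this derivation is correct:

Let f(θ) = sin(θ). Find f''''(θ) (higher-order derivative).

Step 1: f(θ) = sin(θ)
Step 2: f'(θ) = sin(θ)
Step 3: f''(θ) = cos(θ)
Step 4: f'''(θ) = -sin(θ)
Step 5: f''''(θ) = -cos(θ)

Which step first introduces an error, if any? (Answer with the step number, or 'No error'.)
Step 2

Step 2 is incorrect due to a wrong trig function.
The step shows: sin(θ)
The correct value should be: cos(θ)

Explanation: cos(θ) was incorrectly written as sin(θ): the term cos(θ) was incorrectly written as sin(θ)
The later steps are derived from this incorrect expression, so the error originates in Step 2.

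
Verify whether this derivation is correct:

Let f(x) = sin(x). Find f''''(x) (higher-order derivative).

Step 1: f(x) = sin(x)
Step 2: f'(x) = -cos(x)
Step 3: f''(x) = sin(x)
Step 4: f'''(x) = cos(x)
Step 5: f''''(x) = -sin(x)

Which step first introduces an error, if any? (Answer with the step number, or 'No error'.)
Step 2

Step 2 is incorrect due to a sign flip.
The step shows: -cos(x)
The correct value should be: cos(x)

Explanation: The sign of the whole expression was flipped: the term cos(x) was incorrectly written as -cos(x)
The later steps are derived from this incorrect expression, so the error originates in Step 2.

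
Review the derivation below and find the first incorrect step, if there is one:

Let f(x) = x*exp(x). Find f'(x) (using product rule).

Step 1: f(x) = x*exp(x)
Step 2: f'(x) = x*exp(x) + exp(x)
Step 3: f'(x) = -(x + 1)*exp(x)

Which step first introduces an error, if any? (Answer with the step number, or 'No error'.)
Step 3

Step 3 is incorrect due to a sign flip.
The step shows: -(x + 1)*exp(x)
The correct value should be: (x + 1)*exp(x)

Explanation: The sign of the whole expression was flipped: the term (x + 1)*exp(x) was incorrectly written as -(x + 1)*exp(x)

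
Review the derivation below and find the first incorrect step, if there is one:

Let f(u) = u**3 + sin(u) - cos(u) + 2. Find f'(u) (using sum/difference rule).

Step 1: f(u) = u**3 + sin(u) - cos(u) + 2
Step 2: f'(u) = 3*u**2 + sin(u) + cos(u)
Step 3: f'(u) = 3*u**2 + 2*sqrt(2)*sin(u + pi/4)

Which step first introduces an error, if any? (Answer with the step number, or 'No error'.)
Step 3

Step 3 is incorrect due to a wrong exponent.
The step shows: 3*u**2 + 2*sqrt(2)*sin(u + pi/4)
The correct value should be: 3*u**2 + sqrt(2)*sin(u + pi/4)

Explanation: The exponent 1/2 on 2 was incorrectly written as 3/2: the term sqrt(2)*sin(u + pi/4) was incorrectly written as 2*sqrt(2)*sin(u + pi/4)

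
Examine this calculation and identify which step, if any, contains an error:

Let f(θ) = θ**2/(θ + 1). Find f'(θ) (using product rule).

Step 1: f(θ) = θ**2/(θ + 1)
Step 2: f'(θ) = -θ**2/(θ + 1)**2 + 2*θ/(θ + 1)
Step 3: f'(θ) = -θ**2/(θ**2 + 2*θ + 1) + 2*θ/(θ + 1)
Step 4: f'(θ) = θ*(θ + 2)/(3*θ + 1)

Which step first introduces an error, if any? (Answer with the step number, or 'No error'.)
Step 4

Step 4 is incorrect due to a wrong exponent.
The step shows: θ*(θ + 2)/(3*θ + 1)
The correct value should be: θ*(θ + 2)/(θ**2 + 2*θ + 1)

Explanation: The exponent 2 on θ was incorrectly written as 1: the term θ*(θ + 2)/(θ**2 + 2*θ + 1) was incorrectly written as θ*(θ + 2)/(3*θ + 1)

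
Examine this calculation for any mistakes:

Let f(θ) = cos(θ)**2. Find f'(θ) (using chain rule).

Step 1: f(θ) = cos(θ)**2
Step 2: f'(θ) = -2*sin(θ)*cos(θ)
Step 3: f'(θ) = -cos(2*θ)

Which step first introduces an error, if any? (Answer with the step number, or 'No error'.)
Step 3

Step 3 is incorrect due to a wrong trig function.
The step shows: -cos(2*θ)
The correct value should be: -sin(2*θ)

Explanation: sin(2*θ) was incorrectly written as cos(2*θ): the term -sin(2*θ) was incorrectly written as -cos(2*θ)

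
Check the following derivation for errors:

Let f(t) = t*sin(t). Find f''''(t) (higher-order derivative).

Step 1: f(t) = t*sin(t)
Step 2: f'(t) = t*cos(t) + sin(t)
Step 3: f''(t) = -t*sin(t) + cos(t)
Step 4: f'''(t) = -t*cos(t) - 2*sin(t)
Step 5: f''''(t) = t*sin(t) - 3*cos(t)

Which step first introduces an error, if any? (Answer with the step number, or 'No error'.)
Step 3

Step 3 is incorrect due to a wrong coefficient.
The step shows: -t*sin(t) + cos(t)
The correct value should be: -t*sin(t) + 2*cos(t)

Explanation: The coefficient 2 was incorrectly written as 1: the term 2*cos(t) was incorrectly written as cos(t)
The later steps are derived from this incorrect expression, so the error originates in Step 3.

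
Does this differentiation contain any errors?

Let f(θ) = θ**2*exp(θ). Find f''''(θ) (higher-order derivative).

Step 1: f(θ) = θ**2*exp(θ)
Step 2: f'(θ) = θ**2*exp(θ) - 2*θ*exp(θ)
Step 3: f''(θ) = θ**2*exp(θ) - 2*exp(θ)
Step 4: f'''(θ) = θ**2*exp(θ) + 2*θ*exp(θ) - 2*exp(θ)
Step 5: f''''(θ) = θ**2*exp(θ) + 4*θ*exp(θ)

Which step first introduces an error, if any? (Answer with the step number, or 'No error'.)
Step 2

Step 2 is incorrect due to a sign flip.
The step shows: θ**2*exp(θ) - 2*θ*exp(θ)
The correct value should be: θ**2*exp(θ) + 2*θ*exp(θ)

Explanation: The sign of one term was flipped: the term 2*θ*exp(θ) was incorrectly written as -2*θ*exp(θ)
The later steps are derived from this incorrect expression, so the error originates in Step 2.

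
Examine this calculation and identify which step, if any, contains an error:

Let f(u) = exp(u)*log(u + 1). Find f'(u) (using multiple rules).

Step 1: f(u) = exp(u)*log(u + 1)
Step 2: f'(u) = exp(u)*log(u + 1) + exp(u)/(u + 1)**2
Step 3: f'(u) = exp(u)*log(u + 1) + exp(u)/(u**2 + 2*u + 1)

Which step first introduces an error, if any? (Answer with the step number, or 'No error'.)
Step 2

Step 2 is incorrect due to a wrong exponent.
The step shows: exp(u)*log(u + 1) + exp(u)/(u + 1)**2
The correct value should be: exp(u)*log(u + 1) + exp(u)/(u + 1)

Explanation: The exponent -1 on u + 1 was incorrectly written as -2: the term exp(u)/(u + 1) was incorrectly written as exp(u)/(u + 1)**2
The later steps are derived from this incorrect expression, so the error originates in Step 2.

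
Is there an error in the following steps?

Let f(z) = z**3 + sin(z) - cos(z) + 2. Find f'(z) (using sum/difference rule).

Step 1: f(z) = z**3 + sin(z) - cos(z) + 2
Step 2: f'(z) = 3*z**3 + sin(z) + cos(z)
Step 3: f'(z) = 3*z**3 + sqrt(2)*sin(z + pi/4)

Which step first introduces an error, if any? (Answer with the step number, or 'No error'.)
Step 2

Step 2 is incorrect due to a wrong exponent.
The step shows: 3*z**3 + sin(z) + cos(z)
The correct value should be: 3*z**2 + sin(z) + cos(z)

Explanation: The exponent 2 on z was incorrectly written as 3: the term 3*z**2 was incorrectly written as 3*z**3
The later steps are derived from this incorrect expression, so the error originates in Step 2.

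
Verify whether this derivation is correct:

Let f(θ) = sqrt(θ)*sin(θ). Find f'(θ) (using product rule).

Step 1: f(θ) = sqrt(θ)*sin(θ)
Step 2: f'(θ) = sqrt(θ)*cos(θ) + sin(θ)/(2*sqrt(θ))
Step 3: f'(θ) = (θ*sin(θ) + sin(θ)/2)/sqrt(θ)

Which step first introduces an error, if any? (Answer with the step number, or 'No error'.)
Step 3

Step 3 is incorrect due to a wrong trig function.
The step shows: (θ*sin(θ) + sin(θ)/2)/sqrt(θ)
The correct value should be: (θ*cos(θ) + sin(θ)/2)/sqrt(θ)

Explanation: cos(θ) was incorrectly written as sin(θ): the term (θ*cos(θ) + sin(θ)/2)/sqrt(θ) was incorrectly written as (θ*sin(θ) + sin(θ)/2)/sqrt(θ)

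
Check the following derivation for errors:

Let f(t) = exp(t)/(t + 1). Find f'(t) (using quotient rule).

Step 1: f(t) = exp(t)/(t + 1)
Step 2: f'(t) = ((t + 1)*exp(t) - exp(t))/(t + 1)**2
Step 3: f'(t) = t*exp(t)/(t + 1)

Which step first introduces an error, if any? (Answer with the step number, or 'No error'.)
Step 3

Step 3 is incorrect due to a wrong exponent.
The step shows: t*exp(t)/(t + 1)
The correct value should be: t*exp(t)/(t + 1)**2

Explanation: The exponent -2 on t + 1 was incorrectly written as -1: the term t*exp(t)/(t + 1)**2 was incorrectly written as t*exp(t)/(t + 1)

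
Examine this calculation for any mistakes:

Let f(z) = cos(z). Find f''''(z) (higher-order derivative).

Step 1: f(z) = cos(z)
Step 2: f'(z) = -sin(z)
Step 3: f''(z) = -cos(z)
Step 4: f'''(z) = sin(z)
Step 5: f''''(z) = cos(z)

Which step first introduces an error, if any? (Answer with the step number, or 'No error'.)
No error

All steps in this derivation are correct.
The final answer f''''(z) = cos(z) is valid.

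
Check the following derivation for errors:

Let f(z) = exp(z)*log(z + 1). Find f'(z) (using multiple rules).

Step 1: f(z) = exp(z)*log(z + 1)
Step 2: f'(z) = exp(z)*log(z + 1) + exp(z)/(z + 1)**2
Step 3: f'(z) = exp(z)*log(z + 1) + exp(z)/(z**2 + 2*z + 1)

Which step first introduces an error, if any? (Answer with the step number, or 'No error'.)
Step 2

Step 2 is incorrect due to a wrong exponent.
The step shows: exp(z)*log(z + 1) + exp(z)/(z + 1)**2
The correct value should be: exp(z)*log(z + 1) + exp(z)/(z + 1)

Explanation: The exponent -1 on z + 1 was incorrectly written as -2: the term exp(z)/(z + 1) was incorrectly written as exp(z)/(z + 1)**2
The later steps are derived from this incorrect expression, so the error originates in Step 2.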